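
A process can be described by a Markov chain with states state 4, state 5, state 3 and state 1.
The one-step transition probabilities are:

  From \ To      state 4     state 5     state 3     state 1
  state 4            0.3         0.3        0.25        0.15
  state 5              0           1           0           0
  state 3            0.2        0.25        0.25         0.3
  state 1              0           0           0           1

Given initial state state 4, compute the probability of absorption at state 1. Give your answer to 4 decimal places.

Let h(s) be the probability of absorption at state 1 starting from transient state s. Then h(state 1) = 1 and h(state 5) = 0. By first-step analysis:
h(state 4) = 0.3·h(state 4) + 0.3·0 + 0.25·h(state 3) + 0.15·1
h(state 3) = 0.2·h(state 4) + 0.25·0 + 0.25·h(state 3) + 0.3·1
Solving: h(state 4) = 0.3947, h(state 3) = 0.5053.
Starting from state 4, the probability is 0.3947.

0.3947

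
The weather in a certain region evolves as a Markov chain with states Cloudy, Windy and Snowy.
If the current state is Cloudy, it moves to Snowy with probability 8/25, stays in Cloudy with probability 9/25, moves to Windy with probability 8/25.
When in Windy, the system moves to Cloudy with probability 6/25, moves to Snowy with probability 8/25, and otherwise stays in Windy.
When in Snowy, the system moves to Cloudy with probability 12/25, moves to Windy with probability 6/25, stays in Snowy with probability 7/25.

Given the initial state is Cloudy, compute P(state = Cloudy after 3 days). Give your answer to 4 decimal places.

0.3569

Propagate the distribution vector 3 days from Cloudy.
After 0 days: (1.0000, 0.0000, 0.0000)
After 1 day: (0.3600, 0.3200, 0.3200)
After 2 days: (0.3600, 0.3328, 0.3072)
After 3 days: (0.3569, 0.3354, 0.3077)
P(in Cloudy after 3 days) = 0.3569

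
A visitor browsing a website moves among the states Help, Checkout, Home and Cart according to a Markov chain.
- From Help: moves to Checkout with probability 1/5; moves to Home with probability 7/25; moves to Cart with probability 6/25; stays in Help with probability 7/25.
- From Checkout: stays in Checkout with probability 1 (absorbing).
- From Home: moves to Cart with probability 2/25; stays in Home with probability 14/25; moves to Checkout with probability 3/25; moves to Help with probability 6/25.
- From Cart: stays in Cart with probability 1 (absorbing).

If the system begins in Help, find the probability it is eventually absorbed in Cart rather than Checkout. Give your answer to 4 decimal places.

0.5128

Let h(s) be the probability of absorption at Cart starting from transient state s. Then h(Cart) = 1 and h(Checkout) = 0. By first-step analysis:
h(Help) = 0.28·h(Help) + 0.2·0 + 0.28·h(Home) + 0.24·1
h(Home) = 0.24·h(Help) + 0.12·0 + 0.56·h(Home) + 0.08·1
Solving: h(Help) = 0.5128, h(Home) = 0.4615.
Starting from Help, the probability is 0.5128.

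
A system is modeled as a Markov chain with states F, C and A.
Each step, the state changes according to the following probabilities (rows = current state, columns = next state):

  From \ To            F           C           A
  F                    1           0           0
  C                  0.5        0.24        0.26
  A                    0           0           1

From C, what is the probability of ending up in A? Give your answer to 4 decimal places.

Let h(s) be the probability of absorption at A starting from transient state s. Then h(A) = 1 and h(F) = 0. By first-step analysis:
h(C) = 0.5·0 + 0.24·h(C) + 0.26·1
Solving: h(C) = 0.3421.
Starting from C, the probability is 0.3421.

0.3421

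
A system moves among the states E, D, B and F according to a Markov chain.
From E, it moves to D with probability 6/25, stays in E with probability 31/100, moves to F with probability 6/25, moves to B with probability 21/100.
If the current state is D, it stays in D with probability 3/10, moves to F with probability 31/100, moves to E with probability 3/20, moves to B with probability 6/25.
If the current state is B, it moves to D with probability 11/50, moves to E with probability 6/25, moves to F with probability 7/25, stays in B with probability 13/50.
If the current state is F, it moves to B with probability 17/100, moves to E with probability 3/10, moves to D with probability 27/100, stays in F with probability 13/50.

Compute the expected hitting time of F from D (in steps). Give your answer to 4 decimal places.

Let t(s) be the expected number of steps to first reach F from state s, with t(F) = 0. Conditioning on the first step:
t(E) = 1 + 0.31·t(E) + 0.24·t(D) + 0.21·t(B)
t(D) = 1 + 0.15·t(E) + 0.3·t(D) + 0.24·t(B)
t(B) = 1 + 0.24·t(E) + 0.22·t(D) + 0.26·t(B)
Solving: t(E) = 3.7497, t(D) = 3.4656, t(B) = 3.5978.
Expected steps from D to F: 3.4656.

3.4656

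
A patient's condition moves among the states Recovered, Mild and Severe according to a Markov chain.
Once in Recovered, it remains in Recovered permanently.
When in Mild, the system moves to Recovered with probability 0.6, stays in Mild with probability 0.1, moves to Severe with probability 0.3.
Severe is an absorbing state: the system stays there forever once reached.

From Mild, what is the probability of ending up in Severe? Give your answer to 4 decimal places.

Let h(s) be the probability of absorption at Severe starting from transient state s. Then h(Severe) = 1 and h(Recovered) = 0. By first-step analysis:
h(Mild) = 0.6·0 + 0.1·h(Mild) + 0.3·1
Solving: h(Mild) = 0.3333.
Starting from Mild, the probability is 0.3333.

0.3333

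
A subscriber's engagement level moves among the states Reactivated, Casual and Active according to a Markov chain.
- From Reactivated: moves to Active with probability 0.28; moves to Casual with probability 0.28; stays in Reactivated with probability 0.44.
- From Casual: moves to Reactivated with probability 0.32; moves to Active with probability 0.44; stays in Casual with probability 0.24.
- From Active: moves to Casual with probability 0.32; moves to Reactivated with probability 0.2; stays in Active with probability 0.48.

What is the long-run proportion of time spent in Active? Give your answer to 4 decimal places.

Let the stationary distribution be π with π = πP and π_1 + π_2 + π_3 = 1.
π_1 = 0.44·π_1 + 0.32·π_2 + 0.2·π_3
π_2 = 0.28·π_1 + 0.24·π_2 + 0.32·π_3
Solving with the normalization constraint gives π = (0.3081, 0.2849, 0.4070).
So the stationary probability of Active is 0.4070.

0.4070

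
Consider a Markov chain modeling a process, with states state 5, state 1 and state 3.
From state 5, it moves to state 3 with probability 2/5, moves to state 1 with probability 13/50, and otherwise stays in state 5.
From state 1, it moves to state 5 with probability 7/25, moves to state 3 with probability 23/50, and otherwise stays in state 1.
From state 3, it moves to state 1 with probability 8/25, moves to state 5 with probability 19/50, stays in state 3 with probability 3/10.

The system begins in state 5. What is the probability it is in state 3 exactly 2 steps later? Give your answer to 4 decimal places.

0.3756

Sum over the intermediate state after 1 step:
P = P(state 5→state 5)·P(state 5→state 3) + P(state 5→state 1)·P(state 1→state 3) + P(state 5→state 3)·P(state 3→state 3)
  = 0.34×0.4 + 0.26×0.46 + 0.4×0.3
  = 0.1360 + 0.1196 + 0.1200 = 0.3756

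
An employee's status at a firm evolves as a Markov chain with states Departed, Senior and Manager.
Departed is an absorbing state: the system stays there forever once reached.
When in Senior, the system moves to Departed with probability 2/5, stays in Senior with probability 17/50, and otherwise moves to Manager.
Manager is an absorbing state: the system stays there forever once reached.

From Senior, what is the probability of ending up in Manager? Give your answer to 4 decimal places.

0.3939

Let h(s) be the probability of absorption at Manager starting from transient state s. Then h(Manager) = 1 and h(Departed) = 0. By first-step analysis:
h(Senior) = 0.4·0 + 0.34·h(Senior) + 0.26·1
Solving: h(Senior) = 0.3939.
Starting from Senior, the probability is 0.3939.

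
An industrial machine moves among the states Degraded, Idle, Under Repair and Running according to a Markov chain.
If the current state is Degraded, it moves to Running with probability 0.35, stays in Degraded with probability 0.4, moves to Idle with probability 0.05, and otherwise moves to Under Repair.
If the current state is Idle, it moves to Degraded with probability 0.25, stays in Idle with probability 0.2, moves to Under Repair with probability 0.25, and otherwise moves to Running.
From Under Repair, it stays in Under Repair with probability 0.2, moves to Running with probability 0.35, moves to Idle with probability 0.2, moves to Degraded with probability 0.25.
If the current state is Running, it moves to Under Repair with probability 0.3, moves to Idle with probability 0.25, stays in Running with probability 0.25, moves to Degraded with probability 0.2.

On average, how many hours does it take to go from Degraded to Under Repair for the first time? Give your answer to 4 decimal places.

Let t(s) be the expected number of hours to first reach Under Repair from state s, with t(Under Repair) = 0. Conditioning on the first hour:
t(Degraded) = 1 + 0.4·t(Degraded) + 0.05·t(Idle) + 0.35·t(Running)
t(Idle) = 1 + 0.25·t(Degraded) + 0.2·t(Idle) + 0.3·t(Running)
t(Running) = 1 + 0.2·t(Degraded) + 0.25·t(Idle) + 0.25·t(Running)
Solving: t(Degraded) = 4.2047, t(Idle) = 3.9822, t(Running) = 3.7820.
Expected hours from Degraded to Under Repair: 4.2047.

4.2047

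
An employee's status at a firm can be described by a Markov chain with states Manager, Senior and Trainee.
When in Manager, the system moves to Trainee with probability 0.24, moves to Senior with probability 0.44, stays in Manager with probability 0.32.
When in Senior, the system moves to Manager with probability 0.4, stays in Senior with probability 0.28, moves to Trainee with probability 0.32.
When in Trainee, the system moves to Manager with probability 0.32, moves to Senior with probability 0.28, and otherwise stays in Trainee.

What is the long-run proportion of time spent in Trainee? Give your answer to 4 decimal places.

0.3177

Let the stationary distribution be π with π = πP and π_1 + π_2 + π_3 = 1.
π_1 = 0.32·π_1 + 0.4·π_2 + 0.32·π_3
π_2 = 0.44·π_1 + 0.28·π_2 + 0.28·π_3
Solving with the normalization constraint gives π = (0.3468, 0.3355, 0.3177).
So the stationary probability of Trainee is 0.3177.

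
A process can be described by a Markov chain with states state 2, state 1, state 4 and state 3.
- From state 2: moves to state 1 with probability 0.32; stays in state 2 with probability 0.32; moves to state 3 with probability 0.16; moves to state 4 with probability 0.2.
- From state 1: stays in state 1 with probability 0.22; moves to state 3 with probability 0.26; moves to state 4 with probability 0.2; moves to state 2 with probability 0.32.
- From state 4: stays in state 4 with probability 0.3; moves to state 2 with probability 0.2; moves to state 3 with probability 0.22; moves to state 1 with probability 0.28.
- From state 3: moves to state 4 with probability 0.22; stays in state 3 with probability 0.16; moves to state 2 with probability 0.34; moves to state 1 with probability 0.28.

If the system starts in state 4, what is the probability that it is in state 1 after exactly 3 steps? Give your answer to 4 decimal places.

0.2753

Propagate the distribution vector 3 steps from state 4.
After 0 steps: (0.0000, 0.0000, 1.0000, 0.0000)
After 1 step: (0.2000, 0.2800, 0.3000, 0.2200)
After 2 steps: (0.2884, 0.2712, 0.2344, 0.2060)
After 3 steps: (0.2960, 0.2753, 0.2276, 0.2012)
P(in state 1 after 3 steps) = 0.2753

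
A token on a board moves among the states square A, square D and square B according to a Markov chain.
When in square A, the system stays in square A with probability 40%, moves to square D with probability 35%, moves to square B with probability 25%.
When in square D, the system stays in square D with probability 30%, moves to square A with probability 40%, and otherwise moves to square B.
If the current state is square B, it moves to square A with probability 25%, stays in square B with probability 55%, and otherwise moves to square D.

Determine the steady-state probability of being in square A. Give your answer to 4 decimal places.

0.3434

Let the stationary distribution be π with π = πP and π_1 + π_2 + π_3 = 1.
π_1 = 0.4·π_1 + 0.4·π_2 + 0.25·π_3
π_2 = 0.35·π_1 + 0.3·π_2 + 0.2·π_3
Solving with the normalization constraint gives π = (0.3434, 0.2795, 0.3771).
So the stationary probability of square A is 0.3434.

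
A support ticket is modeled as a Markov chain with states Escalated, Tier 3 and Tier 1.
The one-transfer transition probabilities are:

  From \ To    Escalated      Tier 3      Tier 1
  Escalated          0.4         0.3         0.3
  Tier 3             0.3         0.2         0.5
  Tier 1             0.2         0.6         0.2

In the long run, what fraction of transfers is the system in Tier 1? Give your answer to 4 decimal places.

Let the stationary distribution be π with π = πP and π_1 + π_2 + π_3 = 1.
π_1 = 0.4·π_1 + 0.3·π_2 + 0.2·π_3
π_2 = 0.3·π_1 + 0.2·π_2 + 0.6·π_3
Solving with the normalization constraint gives π = (0.2957, 0.3652, 0.3391).
So the stationary probability of Tier 1 is 0.3391.

0.3391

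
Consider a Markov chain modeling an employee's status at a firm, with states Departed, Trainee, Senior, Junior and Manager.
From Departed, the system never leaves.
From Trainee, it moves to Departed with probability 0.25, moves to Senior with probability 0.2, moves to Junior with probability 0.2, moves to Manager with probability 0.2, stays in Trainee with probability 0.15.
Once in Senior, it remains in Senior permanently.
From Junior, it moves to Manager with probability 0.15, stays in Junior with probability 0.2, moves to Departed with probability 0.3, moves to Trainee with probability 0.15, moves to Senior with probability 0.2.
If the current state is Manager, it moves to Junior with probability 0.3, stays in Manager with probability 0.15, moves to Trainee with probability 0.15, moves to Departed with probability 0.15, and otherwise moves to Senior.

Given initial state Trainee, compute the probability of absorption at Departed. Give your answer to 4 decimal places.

0.5375

Let h(s) be the probability of absorption at Departed starting from transient state s. Then h(Departed) = 1 and h(Senior) = 0. By first-step analysis:
h(Trainee) = 0.25·1 + 0.15·h(Trainee) + 0.2·0 + 0.2·h(Junior) + 0.2·h(Manager)
h(Junior) = 0.3·1 + 0.15·h(Trainee) + 0.2·0 + 0.2·h(Junior) + 0.15·h(Manager)
h(Manager) = 0.15·1 + 0.15·h(Trainee) + 0.25·0 + 0.3·h(Junior) + 0.15·h(Manager)
Solving: h(Trainee) = 0.5375, h(Junior) = 0.5640, h(Manager) = 0.4704.
Starting from Trainee, the probability is 0.5375.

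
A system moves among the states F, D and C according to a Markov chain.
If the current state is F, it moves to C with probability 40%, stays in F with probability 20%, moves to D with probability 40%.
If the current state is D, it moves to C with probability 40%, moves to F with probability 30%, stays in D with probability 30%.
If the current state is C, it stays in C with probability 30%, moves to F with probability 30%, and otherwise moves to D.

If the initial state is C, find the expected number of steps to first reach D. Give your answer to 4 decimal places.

2.5000

Let t(s) be the expected number of steps to first reach D from state s, with t(D) = 0. Conditioning on the first step:
t(F) = 1 + 0.2·t(F) + 0.4·t(C)
t(C) = 1 + 0.3·t(F) + 0.3·t(C)
Solving: t(F) = 2.5000, t(C) = 2.5000.
Expected steps from C to D: 2.5000.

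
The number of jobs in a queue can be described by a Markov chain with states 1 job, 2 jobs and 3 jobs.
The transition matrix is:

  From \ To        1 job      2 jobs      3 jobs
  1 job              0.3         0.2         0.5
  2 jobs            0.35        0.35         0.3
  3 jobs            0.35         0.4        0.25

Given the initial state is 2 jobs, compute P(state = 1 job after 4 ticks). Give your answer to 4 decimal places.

0.3333

Propagate the distribution vector 4 ticks from 2 jobs.
After 0 ticks: (0.0000, 1.0000, 0.0000)
After 1 tick: (0.3500, 0.3500, 0.3000)
After 2 ticks: (0.3325, 0.3125, 0.3550)
After 3 ticks: (0.3334, 0.3179, 0.3488)
After 4 ticks: (0.3333, 0.3174, 0.3492)
P(in 1 job after 4 ticks) = 0.3333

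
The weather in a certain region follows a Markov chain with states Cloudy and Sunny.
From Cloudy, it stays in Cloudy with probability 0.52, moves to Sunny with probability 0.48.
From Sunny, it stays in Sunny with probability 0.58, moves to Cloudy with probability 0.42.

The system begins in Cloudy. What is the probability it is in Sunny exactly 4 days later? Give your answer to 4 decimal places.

0.5333

Propagate the distribution vector 4 days from Cloudy.
After 0 days: (1.0000, 0.0000)
After 1 day: (0.5200, 0.4800)
After 2 days: (0.4720, 0.5280)
After 3 days: (0.4672, 0.5328)
After 4 days: (0.4667, 0.5333)
P(in Sunny after 4 days) = 0.5333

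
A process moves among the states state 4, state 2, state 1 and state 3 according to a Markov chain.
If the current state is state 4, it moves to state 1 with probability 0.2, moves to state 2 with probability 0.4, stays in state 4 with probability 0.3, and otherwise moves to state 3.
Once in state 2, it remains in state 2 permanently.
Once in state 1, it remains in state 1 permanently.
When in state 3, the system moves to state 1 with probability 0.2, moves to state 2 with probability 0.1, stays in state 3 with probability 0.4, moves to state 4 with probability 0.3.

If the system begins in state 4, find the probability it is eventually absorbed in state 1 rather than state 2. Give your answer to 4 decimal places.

0.3590

Let h(s) be the probability of absorption at state 1 starting from transient state s. Then h(state 1) = 1 and h(state 2) = 0. By first-step analysis:
h(state 4) = 0.3·h(state 4) + 0.4·0 + 0.2·1 + 0.1·h(state 3)
h(state 3) = 0.3·h(state 4) + 0.1·0 + 0.2·1 + 0.4·h(state 3)
Solving: h(state 4) = 0.3590, h(state 3) = 0.5128.
Starting from state 4, the probability is 0.3590.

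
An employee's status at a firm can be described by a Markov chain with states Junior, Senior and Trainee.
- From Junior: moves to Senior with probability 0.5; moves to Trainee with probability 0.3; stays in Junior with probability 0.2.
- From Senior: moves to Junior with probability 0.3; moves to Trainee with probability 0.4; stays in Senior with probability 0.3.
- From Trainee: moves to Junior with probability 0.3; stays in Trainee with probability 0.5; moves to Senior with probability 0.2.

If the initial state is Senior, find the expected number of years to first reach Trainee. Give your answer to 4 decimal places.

Let t(s) be the expected number of years to first reach Trainee from state s, with t(Trainee) = 0. Conditioning on the first year:
t(Junior) = 1 + 0.2·t(Junior) + 0.5·t(Senior)
t(Senior) = 1 + 0.3·t(Junior) + 0.3·t(Senior)
Solving: t(Junior) = 2.9268, t(Senior) = 2.6829.
Expected years from Senior to Trainee: 2.6829.

2.6829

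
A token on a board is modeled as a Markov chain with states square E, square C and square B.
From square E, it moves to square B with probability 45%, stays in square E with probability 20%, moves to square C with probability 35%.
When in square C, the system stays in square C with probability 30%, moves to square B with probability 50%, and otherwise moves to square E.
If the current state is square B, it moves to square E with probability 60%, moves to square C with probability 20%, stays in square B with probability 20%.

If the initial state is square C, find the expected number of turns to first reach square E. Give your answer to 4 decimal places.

2.8261

Let t(s) be the expected number of turns to first reach square E from state s, with t(square E) = 0. Conditioning on the first turn:
t(square C) = 1 + 0.3·t(square C) + 0.5·t(square B)
t(square B) = 1 + 0.2·t(square C) + 0.2·t(square B)
Solving: t(square C) = 2.8261, t(square B) = 1.9565.
Expected turns from square C to square E: 2.8261.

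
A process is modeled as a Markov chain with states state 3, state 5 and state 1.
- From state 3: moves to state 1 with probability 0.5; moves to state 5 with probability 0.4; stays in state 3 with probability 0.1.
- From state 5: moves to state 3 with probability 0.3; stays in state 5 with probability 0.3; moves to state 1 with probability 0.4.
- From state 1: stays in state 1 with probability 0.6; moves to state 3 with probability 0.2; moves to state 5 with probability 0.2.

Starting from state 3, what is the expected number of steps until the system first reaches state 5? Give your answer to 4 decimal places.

Let t(s) be the expected number of steps to first reach state 5 from state s, with t(state 5) = 0. Conditioning on the first step:
t(state 3) = 1 + 0.1·t(state 3) + 0.5·t(state 1)
t(state 1) = 1 + 0.2·t(state 3) + 0.6·t(state 1)
Solving: t(state 3) = 3.4615, t(state 1) = 4.2308.
Expected steps from state 3 to state 5: 3.4615.

3.4615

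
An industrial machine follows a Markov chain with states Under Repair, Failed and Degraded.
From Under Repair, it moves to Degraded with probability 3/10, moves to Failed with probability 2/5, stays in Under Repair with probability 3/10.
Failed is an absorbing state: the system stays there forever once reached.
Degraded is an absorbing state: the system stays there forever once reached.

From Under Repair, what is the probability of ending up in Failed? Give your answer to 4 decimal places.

Let h(s) be the probability of absorption at Failed starting from transient state s. Then h(Failed) = 1 and h(Degraded) = 0. By first-step analysis:
h(Under Repair) = 0.3·h(Under Repair) + 0.4·1 + 0.3·0
Solving: h(Under Repair) = 0.5714.
Starting from Under Repair, the probability is 0.5714.

0.5714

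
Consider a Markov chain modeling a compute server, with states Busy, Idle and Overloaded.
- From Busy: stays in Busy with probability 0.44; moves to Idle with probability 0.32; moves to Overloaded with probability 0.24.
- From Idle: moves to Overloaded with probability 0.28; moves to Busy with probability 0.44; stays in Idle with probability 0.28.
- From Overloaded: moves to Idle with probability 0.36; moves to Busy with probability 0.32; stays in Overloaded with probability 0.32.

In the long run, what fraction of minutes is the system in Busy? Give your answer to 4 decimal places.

0.4070

Let the stationary distribution be π with π = πP and π_1 + π_2 + π_3 = 1.
π_1 = 0.44·π_1 + 0.44·π_2 + 0.32·π_3
π_2 = 0.32·π_1 + 0.28·π_2 + 0.36·π_3
Solving with the normalization constraint gives π = (0.4070, 0.3183, 0.2747).
So the stationary probability of Busy is 0.4070.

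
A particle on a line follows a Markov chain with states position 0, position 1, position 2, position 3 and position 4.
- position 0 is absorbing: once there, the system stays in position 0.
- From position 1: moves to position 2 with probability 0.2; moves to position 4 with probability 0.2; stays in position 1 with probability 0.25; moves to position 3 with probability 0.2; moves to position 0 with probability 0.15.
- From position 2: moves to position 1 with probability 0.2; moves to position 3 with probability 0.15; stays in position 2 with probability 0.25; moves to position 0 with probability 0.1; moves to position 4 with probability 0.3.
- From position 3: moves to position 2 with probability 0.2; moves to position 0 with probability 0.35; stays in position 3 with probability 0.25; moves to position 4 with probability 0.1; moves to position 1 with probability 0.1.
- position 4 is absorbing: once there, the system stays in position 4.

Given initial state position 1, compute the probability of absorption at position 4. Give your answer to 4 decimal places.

0.5286

Let h(s) be the probability of absorption at position 4 starting from transient state s. Then h(position 4) = 1 and h(position 0) = 0. By first-step analysis:
h(position 1) = 0.15·0 + 0.25·h(position 1) + 0.2·h(position 2) + 0.2·h(position 3) + 0.2·1
h(position 2) = 0.1·0 + 0.2·h(position 1) + 0.25·h(position 2) + 0.15·h(position 3) + 0.3·1
h(position 3) = 0.35·0 + 0.1·h(position 1) + 0.2·h(position 2) + 0.25·h(position 3) + 0.1·1
Solving: h(position 1) = 0.5286, h(position 2) = 0.6145, h(position 3) = 0.3677.
Starting from position 1, the probability is 0.5286.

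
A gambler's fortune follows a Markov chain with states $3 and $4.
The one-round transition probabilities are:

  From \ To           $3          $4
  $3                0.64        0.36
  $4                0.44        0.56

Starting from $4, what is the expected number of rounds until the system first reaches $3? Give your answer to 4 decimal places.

Let t(s) be the expected number of rounds to first reach $3 from state s, with t($3) = 0. Conditioning on the first round:
t($4) = 1 + 0.56·t($4)
Solving: t($4) = 2.2727.
Expected rounds from $4 to $3: 2.2727.

2.2727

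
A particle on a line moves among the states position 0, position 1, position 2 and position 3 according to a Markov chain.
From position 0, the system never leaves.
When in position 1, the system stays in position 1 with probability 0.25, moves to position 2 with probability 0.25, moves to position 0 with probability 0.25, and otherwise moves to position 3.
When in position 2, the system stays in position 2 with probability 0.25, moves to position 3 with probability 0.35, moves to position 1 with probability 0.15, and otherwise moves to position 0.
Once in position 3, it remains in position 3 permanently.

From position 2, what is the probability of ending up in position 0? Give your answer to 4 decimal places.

Let h(s) be the probability of absorption at position 0 starting from transient state s. Then h(position 0) = 1 and h(position 3) = 0. By first-step analysis:
h(position 1) = 0.25·1 + 0.25·h(position 1) + 0.25·h(position 2) + 0.25·0
h(position 2) = 0.25·1 + 0.15·h(position 1) + 0.25·h(position 2) + 0.35·0
Solving: h(position 1) = 0.4762, h(position 2) = 0.4286.
Starting from position 2, the probability is 0.4286.

0.4286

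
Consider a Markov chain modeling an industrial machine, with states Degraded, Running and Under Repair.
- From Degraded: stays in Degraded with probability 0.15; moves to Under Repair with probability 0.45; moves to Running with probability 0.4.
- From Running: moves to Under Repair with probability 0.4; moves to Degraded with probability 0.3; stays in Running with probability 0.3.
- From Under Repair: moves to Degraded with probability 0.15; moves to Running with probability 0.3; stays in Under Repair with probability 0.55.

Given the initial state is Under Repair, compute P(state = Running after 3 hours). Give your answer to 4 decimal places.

Propagate the distribution vector 3 hours from Under Repair.
After 0 hours: (0.0000, 0.0000, 1.0000)
After 1 hour: (0.1500, 0.3000, 0.5500)
After 2 hours: (0.1950, 0.3150, 0.4900)
After 3 hours: (0.1973, 0.3195, 0.4833)
P(in Running after 3 hours) = 0.3195

0.3195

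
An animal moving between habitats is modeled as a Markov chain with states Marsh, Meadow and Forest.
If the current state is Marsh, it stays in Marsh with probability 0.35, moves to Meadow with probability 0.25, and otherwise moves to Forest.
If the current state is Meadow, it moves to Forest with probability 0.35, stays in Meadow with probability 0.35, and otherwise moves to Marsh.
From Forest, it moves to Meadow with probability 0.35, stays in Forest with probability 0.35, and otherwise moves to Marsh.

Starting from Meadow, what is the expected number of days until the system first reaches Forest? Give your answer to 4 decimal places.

Let t(s) be the expected number of days to first reach Forest from state s, with t(Forest) = 0. Conditioning on the first day:
t(Marsh) = 1 + 0.35·t(Marsh) + 0.25·t(Meadow)
t(Meadow) = 1 + 0.3·t(Marsh) + 0.35·t(Meadow)
Solving: t(Marsh) = 2.5899, t(Meadow) = 2.7338.
Expected days from Meadow to Forest: 2.7338.

2.7338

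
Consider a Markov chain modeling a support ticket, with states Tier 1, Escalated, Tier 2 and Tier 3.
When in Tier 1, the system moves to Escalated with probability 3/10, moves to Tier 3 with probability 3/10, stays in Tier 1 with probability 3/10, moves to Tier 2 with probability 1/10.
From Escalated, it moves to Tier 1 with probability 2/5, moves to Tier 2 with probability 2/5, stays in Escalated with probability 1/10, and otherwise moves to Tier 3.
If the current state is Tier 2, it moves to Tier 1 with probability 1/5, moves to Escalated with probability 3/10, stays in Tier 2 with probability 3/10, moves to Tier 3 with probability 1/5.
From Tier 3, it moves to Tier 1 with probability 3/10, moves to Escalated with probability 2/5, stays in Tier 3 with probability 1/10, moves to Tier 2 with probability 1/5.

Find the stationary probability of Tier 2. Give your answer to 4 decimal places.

Let the stationary distribution be π with π = πP and π_1 + π_2 + π_3 + π_4 = 1.
π_1 = 0.3·π_1 + 0.4·π_2 + 0.2·π_3 + 0.3·π_4
π_2 = 0.3·π_1 + 0.1·π_2 + 0.3·π_3 + 0.4·π_4
π_3 = 0.1·π_1 + 0.4·π_2 + 0.3·π_3 + 0.2·π_4
Solving with the normalization constraint gives π = (0.3018, 0.2654, 0.2477, 0.1851).
So the stationary probability of Tier 2 is 0.2477.

0.2477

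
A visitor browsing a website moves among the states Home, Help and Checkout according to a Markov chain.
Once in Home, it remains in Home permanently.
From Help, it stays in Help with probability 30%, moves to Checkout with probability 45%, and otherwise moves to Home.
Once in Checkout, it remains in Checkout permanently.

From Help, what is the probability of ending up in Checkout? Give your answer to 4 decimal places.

0.6429

Let h(s) be the probability of absorption at Checkout starting from transient state s. Then h(Checkout) = 1 and h(Home) = 0. By first-step analysis:
h(Help) = 0.25·0 + 0.3·h(Help) + 0.45·1
Solving: h(Help) = 0.6429.
Starting from Help, the probability is 0.6429.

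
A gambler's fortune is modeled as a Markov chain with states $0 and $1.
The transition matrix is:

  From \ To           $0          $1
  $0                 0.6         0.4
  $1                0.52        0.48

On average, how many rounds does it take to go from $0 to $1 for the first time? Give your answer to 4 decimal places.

2.5000

Let t(s) be the expected number of rounds to first reach $1 from state s, with t($1) = 0. Conditioning on the first round:
t($0) = 1 + 0.6·t($0)
Solving: t($0) = 2.5000.
Expected rounds from $0 to $1: 2.5000.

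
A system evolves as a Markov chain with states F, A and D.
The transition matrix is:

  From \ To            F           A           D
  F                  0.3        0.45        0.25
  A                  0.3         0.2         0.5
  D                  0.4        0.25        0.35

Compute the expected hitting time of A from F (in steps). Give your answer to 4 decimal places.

Let t(s) be the expected number of steps to first reach A from state s, with t(A) = 0. Conditioning on the first step:
t(F) = 1 + 0.3·t(F) + 0.25·t(D)
t(D) = 1 + 0.4·t(F) + 0.35·t(D)
Solving: t(F) = 2.5352, t(D) = 3.0986.
Expected steps from F to A: 2.5352.

2.5352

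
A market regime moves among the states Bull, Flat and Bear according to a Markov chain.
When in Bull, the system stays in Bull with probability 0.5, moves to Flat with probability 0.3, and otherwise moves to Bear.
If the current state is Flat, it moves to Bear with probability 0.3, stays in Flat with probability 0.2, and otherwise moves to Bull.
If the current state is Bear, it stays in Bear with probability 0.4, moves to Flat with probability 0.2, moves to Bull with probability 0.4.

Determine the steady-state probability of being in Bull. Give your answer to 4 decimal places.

0.4719

Let the stationary distribution be π with π = πP and π_1 + π_2 + π_3 = 1.
π_1 = 0.5·π_1 + 0.5·π_2 + 0.4·π_3
π_2 = 0.3·π_1 + 0.2·π_2 + 0.2·π_3
Solving with the normalization constraint gives π = (0.4719, 0.2472, 0.2809).
So the stationary probability of Bull is 0.4719.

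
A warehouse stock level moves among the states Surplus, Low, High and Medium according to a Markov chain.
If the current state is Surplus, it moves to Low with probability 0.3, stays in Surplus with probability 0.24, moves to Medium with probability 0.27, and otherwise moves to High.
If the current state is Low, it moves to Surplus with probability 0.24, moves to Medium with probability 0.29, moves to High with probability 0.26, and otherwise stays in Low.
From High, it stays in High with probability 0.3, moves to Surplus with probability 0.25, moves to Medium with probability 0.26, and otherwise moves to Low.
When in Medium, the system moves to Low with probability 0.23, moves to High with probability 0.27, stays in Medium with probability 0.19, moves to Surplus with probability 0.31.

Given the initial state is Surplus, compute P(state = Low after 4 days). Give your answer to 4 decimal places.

0.2334

Propagate the distribution vector 4 days from Surplus.
After 0 days: (1.0000, 0.0000, 0.0000, 0.0000)
After 1 day: (0.2400, 0.3000, 0.1900, 0.2700)
After 2 days: (0.2608, 0.2332, 0.2535, 0.2525)
After 3 days: (0.2602, 0.2335, 0.2544, 0.2519)
After 4 days: (0.2602, 0.2334, 0.2545, 0.2520)
P(in Low after 4 days) = 0.2334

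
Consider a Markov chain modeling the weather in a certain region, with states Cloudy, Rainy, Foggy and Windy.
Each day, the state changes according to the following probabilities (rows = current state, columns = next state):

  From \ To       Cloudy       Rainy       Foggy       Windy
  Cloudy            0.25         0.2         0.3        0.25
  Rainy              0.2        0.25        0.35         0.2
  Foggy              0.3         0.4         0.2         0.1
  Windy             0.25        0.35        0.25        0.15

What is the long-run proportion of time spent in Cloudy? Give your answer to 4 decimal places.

0.2491

Let the stationary distribution be π with π = πP and π_1 + π_2 + π_3 + π_4 = 1.
π_1 = 0.25·π_1 + 0.2·π_2 + 0.3·π_3 + 0.25·π_4
π_2 = 0.2·π_1 + 0.25·π_2 + 0.4·π_3 + 0.35·π_4
π_3 = 0.3·π_1 + 0.35·π_2 + 0.2·π_3 + 0.25·π_4
Solving with the normalization constraint gives π = (0.2491, 0.2969, 0.2782, 0.1758).
So the stationary probability of Cloudy is 0.2491.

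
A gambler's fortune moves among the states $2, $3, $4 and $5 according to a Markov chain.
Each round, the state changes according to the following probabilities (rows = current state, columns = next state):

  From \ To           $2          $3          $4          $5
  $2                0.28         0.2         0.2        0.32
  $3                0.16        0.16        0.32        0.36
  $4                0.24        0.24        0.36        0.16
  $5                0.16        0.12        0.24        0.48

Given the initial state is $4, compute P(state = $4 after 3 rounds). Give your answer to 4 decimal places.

0.2818

Propagate the distribution vector 3 rounds from $4.
After 0 rounds: (0.0000, 0.0000, 1.0000, 0.0000)
After 1 round: (0.2400, 0.2400, 0.3600, 0.1600)
After 2 rounds: (0.2176, 0.1920, 0.2928, 0.2976)
After 3 rounds: (0.2095, 0.1802, 0.2818, 0.3284)
P(in $4 after 3 rounds) = 0.2818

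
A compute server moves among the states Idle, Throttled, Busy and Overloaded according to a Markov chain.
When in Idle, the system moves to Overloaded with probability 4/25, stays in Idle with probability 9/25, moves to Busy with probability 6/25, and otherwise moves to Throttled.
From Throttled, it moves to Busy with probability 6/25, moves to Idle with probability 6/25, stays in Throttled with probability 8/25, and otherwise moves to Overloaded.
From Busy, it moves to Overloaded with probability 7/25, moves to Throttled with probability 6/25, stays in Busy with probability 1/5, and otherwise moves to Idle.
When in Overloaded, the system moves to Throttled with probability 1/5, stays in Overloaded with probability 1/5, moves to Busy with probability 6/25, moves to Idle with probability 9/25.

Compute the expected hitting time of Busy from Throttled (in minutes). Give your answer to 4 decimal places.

Let t(s) be the expected number of minutes to first reach Busy from state s, with t(Busy) = 0. Conditioning on the first minute:
t(Idle) = 1 + 0.36·t(Idle) + 0.24·t(Throttled) + 0.16·t(Overloaded)
t(Throttled) = 1 + 0.24·t(Idle) + 0.32·t(Throttled) + 0.2·t(Overloaded)
t(Overloaded) = 1 + 0.36·t(Idle) + 0.2·t(Throttled) + 0.2·t(Overloaded)
Solving: t(Idle) = 4.1667, t(Throttled) = 4.1667, t(Overloaded) = 4.1667.
Expected minutes from Throttled to Busy: 4.1667.

4.1667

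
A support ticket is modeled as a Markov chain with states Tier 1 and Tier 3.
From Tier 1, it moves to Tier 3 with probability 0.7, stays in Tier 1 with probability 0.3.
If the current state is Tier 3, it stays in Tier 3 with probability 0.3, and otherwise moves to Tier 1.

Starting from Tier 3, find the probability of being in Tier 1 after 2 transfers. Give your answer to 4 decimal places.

0.4200

Sum over the intermediate state after 1 transfer:
P = P(Tier 3→Tier 1)·P(Tier 1→Tier 1) + P(Tier 3→Tier 3)·P(Tier 3→Tier 1)
  = 0.7×0.3 + 0.3×0.7
  = 0.2100 + 0.2100 = 0.4200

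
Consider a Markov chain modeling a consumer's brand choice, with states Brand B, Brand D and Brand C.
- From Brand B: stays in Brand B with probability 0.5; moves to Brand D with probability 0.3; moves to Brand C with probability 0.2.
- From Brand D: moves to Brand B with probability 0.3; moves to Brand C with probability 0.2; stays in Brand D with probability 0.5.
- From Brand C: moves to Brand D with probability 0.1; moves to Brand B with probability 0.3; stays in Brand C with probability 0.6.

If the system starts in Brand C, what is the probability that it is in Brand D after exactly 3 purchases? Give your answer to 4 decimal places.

0.2520

Propagate the distribution vector 3 purchases from Brand C.
After 0 purchases: (0.0000, 0.0000, 1.0000)
After 1 purchase: (0.3000, 0.1000, 0.6000)
After 2 purchases: (0.3600, 0.2000, 0.4400)
After 3 purchases: (0.3720, 0.2520, 0.3760)
P(in Brand D after 3 purchases) = 0.2520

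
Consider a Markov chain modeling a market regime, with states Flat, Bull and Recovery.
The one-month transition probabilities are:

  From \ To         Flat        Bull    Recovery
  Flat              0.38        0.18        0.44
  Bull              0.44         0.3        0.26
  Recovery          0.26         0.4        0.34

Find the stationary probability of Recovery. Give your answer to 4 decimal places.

0.3521

Let the stationary distribution be π with π = πP and π_1 + π_2 + π_3 = 1.
π_1 = 0.38·π_1 + 0.44·π_2 + 0.26·π_3
π_2 = 0.18·π_1 + 0.3·π_2 + 0.4·π_3
Solving with the normalization constraint gives π = (0.3553, 0.2926, 0.3521).
So the stationary probability of Recovery is 0.3521.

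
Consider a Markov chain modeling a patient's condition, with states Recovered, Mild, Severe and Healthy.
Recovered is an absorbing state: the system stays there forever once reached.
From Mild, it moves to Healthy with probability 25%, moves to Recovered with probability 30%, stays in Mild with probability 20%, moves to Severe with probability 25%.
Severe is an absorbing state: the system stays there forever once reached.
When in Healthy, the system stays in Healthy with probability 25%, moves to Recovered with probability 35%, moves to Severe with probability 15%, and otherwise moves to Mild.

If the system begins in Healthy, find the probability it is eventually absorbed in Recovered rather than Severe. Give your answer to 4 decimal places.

0.6605

Let h(s) be the probability of absorption at Recovered starting from transient state s. Then h(Recovered) = 1 and h(Severe) = 0. By first-step analysis:
h(Mild) = 0.3·1 + 0.2·h(Mild) + 0.25·0 + 0.25·h(Healthy)
h(Healthy) = 0.35·1 + 0.25·h(Mild) + 0.15·0 + 0.25·h(Healthy)
Solving: h(Mild) = 0.5814, h(Healthy) = 0.6605.
Starting from Healthy, the probability is 0.6605.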